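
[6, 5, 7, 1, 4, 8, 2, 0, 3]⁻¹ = [7, 3, 6, 8, 4, 1, 0, 2, 5]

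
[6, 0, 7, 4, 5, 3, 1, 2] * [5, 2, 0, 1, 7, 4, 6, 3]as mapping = [0→6, 1→5, 2→3, 3→7, 4→4, 5→1, 6→2, 7→0]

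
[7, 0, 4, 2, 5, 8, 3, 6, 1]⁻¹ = [1, 8, 3, 6, 2, 4, 7, 0, 5]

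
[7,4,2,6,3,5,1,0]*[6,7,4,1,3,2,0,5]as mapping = [0→5,1→3,2→4,3→0,4→1,5→2,6→7,7→6]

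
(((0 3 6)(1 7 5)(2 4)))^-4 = (0 6 3)(1 5 7)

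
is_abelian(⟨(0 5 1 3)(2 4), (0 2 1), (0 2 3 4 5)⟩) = no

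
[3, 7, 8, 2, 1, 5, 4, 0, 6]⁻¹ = [7, 4, 3, 0, 6, 5, 8, 1, 2]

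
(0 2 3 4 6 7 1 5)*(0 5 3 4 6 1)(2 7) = (0 7)(1 3 6 2 4)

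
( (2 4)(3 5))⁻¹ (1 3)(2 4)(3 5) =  (1 5)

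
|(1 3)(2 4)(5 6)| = 2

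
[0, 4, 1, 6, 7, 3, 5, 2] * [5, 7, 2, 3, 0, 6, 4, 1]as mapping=[0→5, 1→0, 2→7, 3→4, 4→1, 5→3, 6→6, 7→2]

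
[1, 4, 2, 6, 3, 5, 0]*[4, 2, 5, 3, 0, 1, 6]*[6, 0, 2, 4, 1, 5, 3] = [2, 6, 5, 3, 4, 0, 1]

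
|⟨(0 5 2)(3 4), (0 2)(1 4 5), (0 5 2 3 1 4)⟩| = 720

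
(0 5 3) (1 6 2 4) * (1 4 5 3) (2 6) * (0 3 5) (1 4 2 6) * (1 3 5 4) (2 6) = (0 4 6 3 5 1 2) 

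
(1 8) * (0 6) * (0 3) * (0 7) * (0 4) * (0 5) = (0 6 3 7 4 5) (1 8) 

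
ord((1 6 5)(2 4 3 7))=12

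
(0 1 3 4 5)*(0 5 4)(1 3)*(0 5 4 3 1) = (0 1)(3 5 4)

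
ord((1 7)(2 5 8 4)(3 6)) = 4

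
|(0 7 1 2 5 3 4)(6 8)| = 14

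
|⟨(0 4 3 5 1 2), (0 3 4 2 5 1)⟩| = 720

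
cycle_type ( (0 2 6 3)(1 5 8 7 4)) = 4.5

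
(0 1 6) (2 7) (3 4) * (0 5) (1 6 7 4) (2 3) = (0 6 5) (1 7 3) (2 4) 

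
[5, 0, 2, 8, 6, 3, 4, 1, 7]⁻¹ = [1, 7, 2, 5, 6, 0, 4, 8, 3]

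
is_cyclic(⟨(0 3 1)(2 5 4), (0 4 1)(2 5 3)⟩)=no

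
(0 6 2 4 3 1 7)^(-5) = (0 2 3 7 6 4 1)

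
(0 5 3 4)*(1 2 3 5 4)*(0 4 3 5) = (0 3 1 2 5)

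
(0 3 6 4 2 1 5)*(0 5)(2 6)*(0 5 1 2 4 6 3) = (1 5)(3 4)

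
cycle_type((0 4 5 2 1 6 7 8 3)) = 9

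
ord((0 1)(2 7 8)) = 6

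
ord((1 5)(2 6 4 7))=4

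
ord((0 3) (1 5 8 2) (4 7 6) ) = 12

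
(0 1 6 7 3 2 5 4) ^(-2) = (0 5 3 6) (1 4 2 7) 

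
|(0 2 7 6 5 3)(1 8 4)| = 6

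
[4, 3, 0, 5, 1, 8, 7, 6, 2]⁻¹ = [2, 4, 8, 1, 0, 3, 7, 6, 5]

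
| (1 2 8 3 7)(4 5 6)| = 15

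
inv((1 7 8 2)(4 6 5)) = (1 2 8 7)(4 5 6)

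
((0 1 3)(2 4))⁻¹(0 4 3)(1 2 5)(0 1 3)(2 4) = (0 1 2)(3 4 5)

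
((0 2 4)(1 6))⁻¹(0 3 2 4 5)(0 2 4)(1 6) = (0 5 2 3 4)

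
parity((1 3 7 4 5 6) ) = odd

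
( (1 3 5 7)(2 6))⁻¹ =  (1 7 5 3)(2 6)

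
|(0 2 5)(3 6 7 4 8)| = 15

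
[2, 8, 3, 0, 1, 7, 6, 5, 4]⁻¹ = [3, 4, 0, 2, 8, 7, 6, 5, 1]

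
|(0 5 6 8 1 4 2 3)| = 8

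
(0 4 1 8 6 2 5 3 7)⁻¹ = (0 7 3 5 2 6 8 1 4)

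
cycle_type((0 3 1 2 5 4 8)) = 7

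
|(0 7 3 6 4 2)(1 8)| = 6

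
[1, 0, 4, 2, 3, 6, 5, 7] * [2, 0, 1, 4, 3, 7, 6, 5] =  [0, 2, 3, 1, 4, 6, 7, 5]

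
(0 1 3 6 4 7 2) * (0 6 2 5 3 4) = (0 1 4 7 5 3 2 6)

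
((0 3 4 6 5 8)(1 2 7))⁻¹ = (0 8 5 6 4 3)(1 7 2)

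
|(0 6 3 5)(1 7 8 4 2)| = 20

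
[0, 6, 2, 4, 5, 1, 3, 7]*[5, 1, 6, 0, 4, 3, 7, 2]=[5, 7, 6, 4, 3, 1, 0, 2]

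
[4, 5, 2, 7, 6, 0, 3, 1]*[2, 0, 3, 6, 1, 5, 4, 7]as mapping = [0→1, 1→5, 2→3, 3→7, 4→4, 5→2, 6→6, 7→0]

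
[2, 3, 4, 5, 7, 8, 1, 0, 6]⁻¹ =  [7, 6, 0, 1, 2, 3, 8, 4, 5]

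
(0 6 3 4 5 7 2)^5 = (0 7 4 6 2 5 3)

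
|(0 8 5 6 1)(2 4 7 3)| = 20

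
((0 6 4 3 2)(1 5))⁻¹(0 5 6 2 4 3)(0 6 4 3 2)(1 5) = (0 3 2 6 1 4)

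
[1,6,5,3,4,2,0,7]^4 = [1,6,2,3,4,5,0,7]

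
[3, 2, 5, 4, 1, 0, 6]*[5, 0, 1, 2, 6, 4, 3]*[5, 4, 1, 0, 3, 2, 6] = [1, 4, 3, 6, 5, 2, 0]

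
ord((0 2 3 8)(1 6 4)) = 12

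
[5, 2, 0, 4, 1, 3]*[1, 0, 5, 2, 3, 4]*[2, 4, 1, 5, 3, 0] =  [3, 0, 4, 5, 2, 1]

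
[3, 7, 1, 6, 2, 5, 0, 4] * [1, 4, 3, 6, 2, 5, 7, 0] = [6, 0, 4, 7, 3, 5, 1, 2]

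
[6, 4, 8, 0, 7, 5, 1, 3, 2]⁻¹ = [3, 6, 8, 7, 1, 5, 0, 4, 2]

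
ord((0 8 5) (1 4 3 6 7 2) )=6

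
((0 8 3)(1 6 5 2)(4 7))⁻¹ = (0 3 8)(1 2 5 6)(4 7)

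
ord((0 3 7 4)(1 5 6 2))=4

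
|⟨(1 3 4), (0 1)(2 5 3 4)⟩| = 360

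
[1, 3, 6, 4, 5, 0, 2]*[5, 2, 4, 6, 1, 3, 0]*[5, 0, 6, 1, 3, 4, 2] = [6, 2, 5, 0, 1, 4, 3]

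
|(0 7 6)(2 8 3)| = 3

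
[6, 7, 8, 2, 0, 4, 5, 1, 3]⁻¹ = [4, 7, 3, 8, 5, 6, 0, 1, 2]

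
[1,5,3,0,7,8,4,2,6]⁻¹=[3,0,7,2,6,1,8,4,5]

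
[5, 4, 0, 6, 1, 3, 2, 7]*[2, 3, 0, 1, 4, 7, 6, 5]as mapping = [0→7, 1→4, 2→2, 3→6, 4→3, 5→1, 6→0, 7→5]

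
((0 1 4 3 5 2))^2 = (0 4 5)(1 3 2)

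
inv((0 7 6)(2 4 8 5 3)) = (0 6 7)(2 3 5 8 4)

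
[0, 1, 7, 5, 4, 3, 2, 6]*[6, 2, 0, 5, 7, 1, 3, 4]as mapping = [0→6, 1→2, 2→4, 3→1, 4→7, 5→5, 6→0, 7→3]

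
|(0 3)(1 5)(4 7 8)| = 6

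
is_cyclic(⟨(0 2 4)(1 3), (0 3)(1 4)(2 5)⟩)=no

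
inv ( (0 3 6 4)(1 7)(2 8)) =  (0 4 6 3)(1 7)(2 8)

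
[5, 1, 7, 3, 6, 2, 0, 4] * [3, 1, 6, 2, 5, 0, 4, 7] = [0, 1, 7, 2, 4, 6, 3, 5]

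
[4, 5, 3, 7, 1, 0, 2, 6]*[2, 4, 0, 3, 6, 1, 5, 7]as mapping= [0→6, 1→1, 2→3, 3→7, 4→4, 5→2, 6→0, 7→5]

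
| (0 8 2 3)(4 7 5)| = 12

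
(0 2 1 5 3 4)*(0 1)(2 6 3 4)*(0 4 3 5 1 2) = (0 6 5 3)(2 4)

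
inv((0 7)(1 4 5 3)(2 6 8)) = (0 7)(1 3 5 4)(2 8 6)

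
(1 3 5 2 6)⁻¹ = (1 6 2 5 3)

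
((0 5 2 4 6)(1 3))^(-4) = (0 5 2 4 6)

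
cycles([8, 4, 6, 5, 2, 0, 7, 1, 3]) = (0 8 3 5)(1 4 2 6 7)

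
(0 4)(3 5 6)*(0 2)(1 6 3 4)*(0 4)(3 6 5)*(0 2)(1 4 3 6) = (0 4)(1 5)(2 3 6)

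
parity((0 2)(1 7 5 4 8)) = odd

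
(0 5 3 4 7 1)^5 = (0 1 7 4 3 5)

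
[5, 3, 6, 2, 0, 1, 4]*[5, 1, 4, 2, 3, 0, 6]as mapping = [0→0, 1→2, 2→6, 3→4, 4→5, 5→1, 6→3]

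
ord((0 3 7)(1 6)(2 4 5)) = 6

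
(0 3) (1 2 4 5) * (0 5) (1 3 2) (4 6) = (0 2 6 4) (3 5) 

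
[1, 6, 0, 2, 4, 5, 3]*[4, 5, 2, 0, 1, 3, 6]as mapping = [0→5, 1→6, 2→4, 3→2, 4→1, 5→3, 6→0]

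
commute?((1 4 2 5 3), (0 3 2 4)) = no:(1 4 2 5 3)*(0 3 2 4) = (0 3 1)(2 5), (0 3 2 4)*(1 4 2 5 3) = (0 1 4)(3 5)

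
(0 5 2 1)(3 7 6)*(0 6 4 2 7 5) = (1 6 3 5 7 4 2)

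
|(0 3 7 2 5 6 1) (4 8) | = 14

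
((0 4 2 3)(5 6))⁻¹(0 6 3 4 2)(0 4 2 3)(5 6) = (0 2 3 4 5)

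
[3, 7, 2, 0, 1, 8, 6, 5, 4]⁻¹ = [3, 4, 2, 0, 8, 7, 6, 1, 5]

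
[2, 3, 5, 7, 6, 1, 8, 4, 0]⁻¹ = [8, 5, 0, 1, 7, 2, 4, 3, 6]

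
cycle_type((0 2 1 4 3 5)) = 6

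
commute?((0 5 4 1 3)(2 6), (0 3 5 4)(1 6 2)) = no:(0 5 4 1 3)(2 6)*(0 3 5 4)(1 6 2) = (0 4 6 1 5), (0 3 5 4)(1 6 2)*(0 5 4 1 3)(2 6) = (1 2 3 4 5)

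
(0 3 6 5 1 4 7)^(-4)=(0 5 7 6 4 3 1)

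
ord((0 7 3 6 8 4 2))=7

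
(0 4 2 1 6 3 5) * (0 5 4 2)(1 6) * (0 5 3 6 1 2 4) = (0 4 5 3)(1 2)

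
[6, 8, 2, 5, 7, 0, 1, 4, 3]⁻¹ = [5, 6, 2, 8, 7, 3, 0, 4, 1]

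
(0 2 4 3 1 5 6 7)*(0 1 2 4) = (0 4 3 2)(1 5 6 7)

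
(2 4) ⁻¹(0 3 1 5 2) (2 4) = (0 3 1 5 4) 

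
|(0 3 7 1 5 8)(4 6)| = 6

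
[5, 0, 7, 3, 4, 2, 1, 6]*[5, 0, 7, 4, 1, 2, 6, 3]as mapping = [0→2, 1→5, 2→3, 3→4, 4→1, 5→7, 6→0, 7→6]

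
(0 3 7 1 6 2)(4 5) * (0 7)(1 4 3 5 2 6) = (0 5 3)(2 7 4)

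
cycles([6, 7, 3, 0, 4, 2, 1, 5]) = (0 6 1 7 5 2 3)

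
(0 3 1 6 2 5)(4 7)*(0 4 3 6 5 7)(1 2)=(0 6 1 5 4)(2 7 3)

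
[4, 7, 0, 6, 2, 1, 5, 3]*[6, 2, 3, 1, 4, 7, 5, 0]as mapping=[0→4, 1→0, 2→6, 3→5, 4→3, 5→2, 6→7, 7→1]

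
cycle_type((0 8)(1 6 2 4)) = 2.4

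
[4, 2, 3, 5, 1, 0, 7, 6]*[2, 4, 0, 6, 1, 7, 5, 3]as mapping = [0→1, 1→0, 2→6, 3→7, 4→4, 5→2, 6→3, 7→5]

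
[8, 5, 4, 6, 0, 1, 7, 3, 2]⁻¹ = [4, 5, 8, 7, 2, 1, 3, 6, 0]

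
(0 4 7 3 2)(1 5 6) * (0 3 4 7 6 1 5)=(0 7 4 6 5 1)(2 3)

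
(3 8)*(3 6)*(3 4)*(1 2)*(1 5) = (1 2 5)(3 8 6 4)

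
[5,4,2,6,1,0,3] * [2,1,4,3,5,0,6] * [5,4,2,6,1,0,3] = [5,0,1,3,4,2,6]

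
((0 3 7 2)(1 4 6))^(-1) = (0 2 7 3)(1 6 4)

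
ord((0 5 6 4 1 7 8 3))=8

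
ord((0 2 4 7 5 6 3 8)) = 8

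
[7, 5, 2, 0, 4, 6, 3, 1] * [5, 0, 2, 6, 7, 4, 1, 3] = [3, 4, 2, 5, 7, 1, 6, 0]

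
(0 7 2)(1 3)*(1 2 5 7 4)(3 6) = (0 4 1 6 3 2)(5 7)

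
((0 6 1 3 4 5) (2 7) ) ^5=(0 5 4 3 1 6) (2 7) 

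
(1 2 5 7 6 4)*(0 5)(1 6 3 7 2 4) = (0 5 2)(1 4 6)(3 7)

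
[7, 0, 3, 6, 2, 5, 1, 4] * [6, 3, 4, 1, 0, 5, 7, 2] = [2, 6, 1, 7, 4, 5, 3, 0]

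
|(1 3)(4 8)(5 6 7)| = 6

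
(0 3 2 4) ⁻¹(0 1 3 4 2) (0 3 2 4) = (0 4 3 1 2) 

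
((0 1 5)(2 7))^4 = (0 1 5)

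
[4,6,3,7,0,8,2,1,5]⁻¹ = [4,7,6,2,0,8,1,3,5]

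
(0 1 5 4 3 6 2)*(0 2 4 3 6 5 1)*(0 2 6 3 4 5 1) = (0 2 6 5 4 3 1)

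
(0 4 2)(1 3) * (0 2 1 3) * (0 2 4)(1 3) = (1 2 4 3)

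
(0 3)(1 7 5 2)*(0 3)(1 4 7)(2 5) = (2 4 7)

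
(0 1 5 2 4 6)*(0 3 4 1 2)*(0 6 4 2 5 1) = (0 5 6 3 2) 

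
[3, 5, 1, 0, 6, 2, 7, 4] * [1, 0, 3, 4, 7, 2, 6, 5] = [4, 2, 0, 1, 6, 3, 5, 7]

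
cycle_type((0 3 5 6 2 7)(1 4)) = 2.6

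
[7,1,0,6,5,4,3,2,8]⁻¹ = [2,1,7,6,5,4,3,0,8]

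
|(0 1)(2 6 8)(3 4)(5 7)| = 6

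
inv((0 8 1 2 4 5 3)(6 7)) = (0 3 5 4 2 1 8)(6 7)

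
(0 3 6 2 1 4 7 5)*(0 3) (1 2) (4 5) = (1 5 3 6) (4 7) 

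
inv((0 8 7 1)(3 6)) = (0 1 7 8)(3 6)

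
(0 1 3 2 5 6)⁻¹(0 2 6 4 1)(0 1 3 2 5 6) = (0 4 3 1 5)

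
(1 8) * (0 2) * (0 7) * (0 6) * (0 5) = (0 2 7 6 5)(1 8)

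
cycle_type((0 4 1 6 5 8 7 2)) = 8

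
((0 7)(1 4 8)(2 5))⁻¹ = (0 7)(1 8 4)(2 5)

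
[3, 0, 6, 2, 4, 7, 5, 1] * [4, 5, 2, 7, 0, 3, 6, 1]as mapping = [0→7, 1→4, 2→6, 3→2, 4→0, 5→1, 6→3, 7→5]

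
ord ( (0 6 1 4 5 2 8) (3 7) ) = 14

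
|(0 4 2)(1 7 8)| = 3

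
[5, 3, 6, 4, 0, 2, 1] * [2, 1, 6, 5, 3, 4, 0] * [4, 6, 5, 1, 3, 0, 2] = [3, 0, 4, 1, 5, 2, 6]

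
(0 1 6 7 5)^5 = ()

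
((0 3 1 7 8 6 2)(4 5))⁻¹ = (0 2 6 8 7 1 3)(4 5)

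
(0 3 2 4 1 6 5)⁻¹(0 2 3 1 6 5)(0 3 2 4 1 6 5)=(0 3 4 2 6 5)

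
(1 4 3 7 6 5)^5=(1 5 6 7 3 4)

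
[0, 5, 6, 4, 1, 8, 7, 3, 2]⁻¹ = [0, 4, 8, 7, 3, 1, 2, 6, 5]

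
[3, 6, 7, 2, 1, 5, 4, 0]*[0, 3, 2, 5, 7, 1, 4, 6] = [5, 4, 6, 2, 3, 1, 7, 0]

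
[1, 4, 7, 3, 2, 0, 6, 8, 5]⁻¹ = [5, 0, 4, 3, 1, 8, 6, 2, 7]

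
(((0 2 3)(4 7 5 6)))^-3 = (4 7 5 6)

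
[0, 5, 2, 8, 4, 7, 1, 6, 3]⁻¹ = [0, 6, 2, 8, 4, 1, 7, 5, 3]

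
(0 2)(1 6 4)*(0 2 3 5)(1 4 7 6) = (0 3 5)(6 7)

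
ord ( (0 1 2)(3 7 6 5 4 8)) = 6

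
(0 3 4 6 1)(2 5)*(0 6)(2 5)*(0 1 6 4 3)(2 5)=(1 4)(2 5)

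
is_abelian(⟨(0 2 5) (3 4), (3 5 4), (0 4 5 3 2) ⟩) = no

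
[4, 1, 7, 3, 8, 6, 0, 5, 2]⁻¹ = [6, 1, 8, 3, 0, 7, 5, 2, 4]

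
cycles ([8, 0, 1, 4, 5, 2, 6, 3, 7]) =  (0 8 7 3 4 5 2 1)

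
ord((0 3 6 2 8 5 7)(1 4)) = 14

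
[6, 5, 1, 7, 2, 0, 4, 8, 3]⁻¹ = [5, 2, 4, 8, 6, 1, 0, 3, 7]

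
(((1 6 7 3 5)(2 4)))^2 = (1 7 5 6 3)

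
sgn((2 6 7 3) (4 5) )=1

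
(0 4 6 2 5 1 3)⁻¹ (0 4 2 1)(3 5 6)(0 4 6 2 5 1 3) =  (0 1 2)(3 4 6 5)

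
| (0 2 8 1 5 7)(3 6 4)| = 6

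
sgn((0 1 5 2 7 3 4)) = 1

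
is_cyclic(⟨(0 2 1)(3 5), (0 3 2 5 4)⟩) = no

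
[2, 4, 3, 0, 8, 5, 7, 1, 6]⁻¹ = [3, 7, 0, 2, 1, 5, 8, 6, 4]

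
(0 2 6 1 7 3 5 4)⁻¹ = (0 4 5 3 7 1 6 2)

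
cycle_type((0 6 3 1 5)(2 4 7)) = 3.5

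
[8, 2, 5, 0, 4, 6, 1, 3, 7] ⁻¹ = [3, 6, 1, 7, 4, 2, 5, 8, 0] 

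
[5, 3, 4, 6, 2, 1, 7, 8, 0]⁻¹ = [8, 5, 4, 1, 2, 0, 3, 6, 7]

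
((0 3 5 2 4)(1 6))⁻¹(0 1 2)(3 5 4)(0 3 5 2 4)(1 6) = (0 5 2)(3 6 4)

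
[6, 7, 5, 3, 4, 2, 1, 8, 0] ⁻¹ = [8, 6, 5, 3, 4, 2, 0, 1, 7] 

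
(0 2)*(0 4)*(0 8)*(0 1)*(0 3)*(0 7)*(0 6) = (0 2 4 8 1 3 7 6)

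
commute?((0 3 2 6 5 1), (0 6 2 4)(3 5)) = no:(0 3 2 6 5 1)*(0 6 2 4)(3 5) = (0 5 1 6 3 4), (0 6 2 4)(3 5)*(0 3 2 6 5 1) = (0 5 2 4 3 1)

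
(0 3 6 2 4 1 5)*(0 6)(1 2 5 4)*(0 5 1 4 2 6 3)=(1 2 4 6)(3 5)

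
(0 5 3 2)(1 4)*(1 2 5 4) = (0 4 2)(3 5)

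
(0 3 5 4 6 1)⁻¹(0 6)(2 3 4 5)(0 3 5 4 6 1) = (1 3)(2 5 6 4)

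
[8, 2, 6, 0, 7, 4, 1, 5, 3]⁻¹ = [3, 6, 1, 8, 5, 7, 2, 4, 0]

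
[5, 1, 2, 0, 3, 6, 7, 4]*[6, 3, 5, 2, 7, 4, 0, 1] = [4, 3, 5, 6, 2, 0, 1, 7] 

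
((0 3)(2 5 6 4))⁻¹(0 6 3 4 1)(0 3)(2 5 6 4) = (0 2 1 3 4)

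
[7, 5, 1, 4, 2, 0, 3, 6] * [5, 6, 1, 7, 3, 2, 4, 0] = [0, 2, 6, 3, 1, 5, 7, 4]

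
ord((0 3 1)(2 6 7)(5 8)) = 6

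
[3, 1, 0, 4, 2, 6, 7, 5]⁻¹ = [2, 1, 4, 0, 3, 7, 5, 6]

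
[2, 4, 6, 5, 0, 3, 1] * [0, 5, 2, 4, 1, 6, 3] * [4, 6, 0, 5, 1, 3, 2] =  [0, 6, 5, 2, 4, 1, 3]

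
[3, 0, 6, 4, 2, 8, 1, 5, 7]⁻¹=[1, 6, 4, 0, 3, 7, 2, 8, 5]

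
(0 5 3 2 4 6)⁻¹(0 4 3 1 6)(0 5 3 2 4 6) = (0 5 6 2 1)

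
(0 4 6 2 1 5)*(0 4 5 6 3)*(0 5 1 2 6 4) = (0 1 4 3 5)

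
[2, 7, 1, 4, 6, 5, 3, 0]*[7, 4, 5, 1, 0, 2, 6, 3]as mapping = [0→5, 1→3, 2→4, 3→0, 4→6, 5→2, 6→1, 7→7]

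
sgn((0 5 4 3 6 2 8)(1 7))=-1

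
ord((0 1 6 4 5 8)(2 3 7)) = 6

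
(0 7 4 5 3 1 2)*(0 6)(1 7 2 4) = (0 2 6)(1 4 5 3 7)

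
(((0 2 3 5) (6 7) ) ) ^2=(0 3) (2 5) 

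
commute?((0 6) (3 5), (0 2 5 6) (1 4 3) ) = no:(0 6) (3 5) * (0 2 5 6) (1 4 3) = (1 4 3 6 2 5), (0 2 5 6) (1 4 3) * (0 6) (3 5) = (0 2 3 1 4 5) 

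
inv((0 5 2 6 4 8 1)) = (0 1 8 4 6 2 5)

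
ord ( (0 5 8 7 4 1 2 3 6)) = 9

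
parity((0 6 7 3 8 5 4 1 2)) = even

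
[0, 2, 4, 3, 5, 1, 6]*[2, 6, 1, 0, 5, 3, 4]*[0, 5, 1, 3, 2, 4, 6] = [1, 5, 4, 0, 3, 6, 2]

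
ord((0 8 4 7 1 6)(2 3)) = 6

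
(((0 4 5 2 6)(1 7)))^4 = (0 6 2 5 4)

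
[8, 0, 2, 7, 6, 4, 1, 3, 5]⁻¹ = [1, 6, 2, 7, 5, 8, 4, 3, 0]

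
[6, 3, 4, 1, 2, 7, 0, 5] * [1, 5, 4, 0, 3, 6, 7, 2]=[7, 0, 3, 5, 4, 2, 1, 6]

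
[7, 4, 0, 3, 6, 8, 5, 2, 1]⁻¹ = [2, 8, 7, 3, 1, 6, 4, 0, 5]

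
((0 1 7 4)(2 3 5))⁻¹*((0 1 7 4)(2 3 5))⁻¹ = (0 7)(1 4)(2 3 5)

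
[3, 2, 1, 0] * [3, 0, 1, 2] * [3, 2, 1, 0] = [1, 2, 3, 0]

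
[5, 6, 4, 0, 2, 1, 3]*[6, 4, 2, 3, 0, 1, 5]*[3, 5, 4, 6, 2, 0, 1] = [5, 0, 3, 1, 4, 2, 6]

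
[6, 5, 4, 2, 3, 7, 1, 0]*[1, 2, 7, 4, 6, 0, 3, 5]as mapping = [0→3, 1→0, 2→6, 3→7, 4→4, 5→5, 6→2, 7→1]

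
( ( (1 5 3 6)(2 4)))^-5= (1 6 3 5)(2 4)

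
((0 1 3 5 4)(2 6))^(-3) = (0 3 4 1 5)(2 6)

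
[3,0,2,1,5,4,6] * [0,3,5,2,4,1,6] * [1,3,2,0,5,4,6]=[2,1,4,0,3,5,6]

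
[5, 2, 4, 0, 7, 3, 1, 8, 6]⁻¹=[3, 6, 1, 5, 2, 0, 8, 4, 7]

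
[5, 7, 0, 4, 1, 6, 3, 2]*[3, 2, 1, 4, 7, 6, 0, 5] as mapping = [0→6, 1→5, 2→3, 3→7, 4→2, 5→0, 6→4, 7→1] 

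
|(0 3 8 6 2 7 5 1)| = 8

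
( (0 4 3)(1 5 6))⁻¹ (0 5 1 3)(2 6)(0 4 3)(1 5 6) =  (0 4 6 5)(1 2)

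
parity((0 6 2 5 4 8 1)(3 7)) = odd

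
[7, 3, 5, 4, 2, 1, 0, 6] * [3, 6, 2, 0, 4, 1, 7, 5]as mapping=[0→5, 1→0, 2→1, 3→4, 4→2, 5→6, 6→3, 7→7]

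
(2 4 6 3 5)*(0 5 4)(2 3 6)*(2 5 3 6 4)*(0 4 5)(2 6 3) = (0 2 4)(3 6 5)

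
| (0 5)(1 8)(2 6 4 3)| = 4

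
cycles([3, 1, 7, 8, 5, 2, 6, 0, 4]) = (0 3 8 4 5 2 7)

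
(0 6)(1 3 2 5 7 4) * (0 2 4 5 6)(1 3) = (2 6)(3 4)(5 7)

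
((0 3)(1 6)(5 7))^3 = (0 3)(1 6)(5 7)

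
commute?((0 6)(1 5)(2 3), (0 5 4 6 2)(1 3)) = no:(0 6)(1 5)(2 3) * (0 5 4 6 2)(1 3) = (0 2 1 4 6 5 3), (0 5 4 6 2)(1 3) * (0 6)(1 5)(2 3) = (0 1 2 6 3 5 4)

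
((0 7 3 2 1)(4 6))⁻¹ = (0 1 2 3 7)(4 6)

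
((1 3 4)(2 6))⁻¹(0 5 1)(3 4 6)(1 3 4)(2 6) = (0 5 3)(1 2 4)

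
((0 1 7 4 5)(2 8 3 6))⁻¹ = (0 5 4 7 1)(2 6 3 8)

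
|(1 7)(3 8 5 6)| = 4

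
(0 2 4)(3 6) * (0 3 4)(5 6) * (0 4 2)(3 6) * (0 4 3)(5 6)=(0 4 5)(2 3 6)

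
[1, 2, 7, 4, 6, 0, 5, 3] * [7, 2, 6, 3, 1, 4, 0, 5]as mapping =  [0→2, 1→6, 2→5, 3→1, 4→0, 5→7, 6→4, 7→3]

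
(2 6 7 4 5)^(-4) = (2 6 7 4 5)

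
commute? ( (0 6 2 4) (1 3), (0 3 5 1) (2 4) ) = no: (0 6 2 4) (1 3) * (0 3 5 1) (2 4) = (0 6 4 3) (1 5), (0 3 5 1) (2 4) * (0 6 2 4) (1 3) = (0 1 6 2) (3 5) 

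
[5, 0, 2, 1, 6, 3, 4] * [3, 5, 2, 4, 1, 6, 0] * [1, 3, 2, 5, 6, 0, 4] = [4, 5, 2, 0, 1, 6, 3]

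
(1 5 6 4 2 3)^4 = (1 2 6)(3 4 5)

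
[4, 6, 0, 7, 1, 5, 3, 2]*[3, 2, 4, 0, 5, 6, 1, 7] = [5, 1, 3, 7, 2, 6, 0, 4]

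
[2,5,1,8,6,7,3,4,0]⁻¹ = [8,2,0,6,7,1,4,5,3]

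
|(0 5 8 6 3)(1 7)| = 10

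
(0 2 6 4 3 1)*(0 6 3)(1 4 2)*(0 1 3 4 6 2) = (0 3 6)(1 2 4)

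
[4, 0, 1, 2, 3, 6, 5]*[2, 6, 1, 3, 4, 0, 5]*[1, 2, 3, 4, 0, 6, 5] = [0, 3, 5, 2, 4, 6, 1]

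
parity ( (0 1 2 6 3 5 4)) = even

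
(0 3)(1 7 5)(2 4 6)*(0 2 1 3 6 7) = (0 6 1)(2 4 7 5 3)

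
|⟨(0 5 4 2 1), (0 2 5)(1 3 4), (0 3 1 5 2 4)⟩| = 720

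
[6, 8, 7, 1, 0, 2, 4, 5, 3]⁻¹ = [4, 3, 5, 8, 6, 7, 0, 2, 1]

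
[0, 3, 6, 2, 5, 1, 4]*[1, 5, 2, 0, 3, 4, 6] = [1, 0, 6, 2, 4, 5, 3]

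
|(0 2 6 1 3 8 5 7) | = 8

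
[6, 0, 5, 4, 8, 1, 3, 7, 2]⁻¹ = [1, 5, 8, 6, 3, 2, 0, 7, 4]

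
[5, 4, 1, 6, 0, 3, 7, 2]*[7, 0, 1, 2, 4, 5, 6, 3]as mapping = [0→5, 1→4, 2→0, 3→6, 4→7, 5→2, 6→3, 7→1]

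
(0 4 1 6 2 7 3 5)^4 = (0 2)(1 3)(4 7)(5 6)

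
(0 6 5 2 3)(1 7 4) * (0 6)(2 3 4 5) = (1 7 5 3 6 2 4)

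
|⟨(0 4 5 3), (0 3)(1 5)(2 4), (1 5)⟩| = 720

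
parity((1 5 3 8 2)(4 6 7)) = even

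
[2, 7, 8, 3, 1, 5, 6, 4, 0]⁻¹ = [8, 4, 0, 3, 7, 5, 6, 1, 2]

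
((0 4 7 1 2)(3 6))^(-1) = (0 2 1 7 4)(3 6)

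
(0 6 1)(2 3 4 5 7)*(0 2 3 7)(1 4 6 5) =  (0 5)(1 2 7 3 6 4)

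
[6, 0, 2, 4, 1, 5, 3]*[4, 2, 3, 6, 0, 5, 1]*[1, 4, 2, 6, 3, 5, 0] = [4, 3, 6, 1, 2, 5, 0]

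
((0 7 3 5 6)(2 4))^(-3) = (0 3 6 7 5)(2 4)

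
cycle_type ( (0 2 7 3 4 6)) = 6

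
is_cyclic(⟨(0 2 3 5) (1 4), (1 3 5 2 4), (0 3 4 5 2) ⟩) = no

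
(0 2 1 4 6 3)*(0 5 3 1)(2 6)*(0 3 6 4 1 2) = (0 4)(2 3 5 6)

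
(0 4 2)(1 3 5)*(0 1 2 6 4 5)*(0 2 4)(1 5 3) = (0 3 2 5 4 6)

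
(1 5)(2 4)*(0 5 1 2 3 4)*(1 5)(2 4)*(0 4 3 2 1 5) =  (0 5 3 1)(2 4)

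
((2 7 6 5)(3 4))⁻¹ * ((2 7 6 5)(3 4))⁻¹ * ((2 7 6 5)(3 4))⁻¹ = (2 7 6 5)(3 4)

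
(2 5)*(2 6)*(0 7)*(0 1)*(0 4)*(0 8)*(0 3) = (0 7 1 4 8 3)(2 5 6)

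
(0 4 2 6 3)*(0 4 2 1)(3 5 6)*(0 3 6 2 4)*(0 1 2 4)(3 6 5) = (1 6 3)(2 5 4)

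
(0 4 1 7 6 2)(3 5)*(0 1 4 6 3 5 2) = (0 6)(1 7 3 2)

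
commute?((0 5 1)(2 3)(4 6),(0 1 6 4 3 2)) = no:(0 5 1)(2 3)(4 6)*(0 1 6 4 3 2) = (0 5 6 3),(0 1 6 4 3 2)*(0 5 1)(2 3)(4 6) = (1 4 2 5)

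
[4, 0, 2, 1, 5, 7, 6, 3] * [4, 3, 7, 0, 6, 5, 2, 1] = [6, 4, 7, 3, 5, 1, 2, 0]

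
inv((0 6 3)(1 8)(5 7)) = (0 3 6)(1 8)(5 7)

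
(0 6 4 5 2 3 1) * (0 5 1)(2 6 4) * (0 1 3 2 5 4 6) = (0 6 5)(1 4 3)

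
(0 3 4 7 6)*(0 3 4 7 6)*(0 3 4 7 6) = (0 7 3 6 4) 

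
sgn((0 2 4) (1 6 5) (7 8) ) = -1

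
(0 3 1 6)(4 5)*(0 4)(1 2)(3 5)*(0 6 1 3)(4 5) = (0 4)(2 3)(5 6)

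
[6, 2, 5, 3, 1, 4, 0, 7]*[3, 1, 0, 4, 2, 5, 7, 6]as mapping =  [0→7, 1→0, 2→5, 3→4, 4→1, 5→2, 6→3, 7→6]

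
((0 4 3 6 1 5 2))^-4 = (0 6 2 3 5 4 1)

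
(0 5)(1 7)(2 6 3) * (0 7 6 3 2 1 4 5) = (1 6 2 3)(4 5 7)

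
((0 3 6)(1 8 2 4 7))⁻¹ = (0 6 3)(1 7 4 2 8)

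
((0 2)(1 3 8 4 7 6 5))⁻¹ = (0 2)(1 5 6 7 4 8 3)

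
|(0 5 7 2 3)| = 5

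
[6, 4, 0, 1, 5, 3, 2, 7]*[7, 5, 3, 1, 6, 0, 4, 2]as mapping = [0→4, 1→6, 2→7, 3→5, 4→0, 5→1, 6→3, 7→2]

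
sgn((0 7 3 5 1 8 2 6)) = -1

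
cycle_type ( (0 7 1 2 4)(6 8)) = 2.5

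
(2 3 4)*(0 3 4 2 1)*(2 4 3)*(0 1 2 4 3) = (0 4 2)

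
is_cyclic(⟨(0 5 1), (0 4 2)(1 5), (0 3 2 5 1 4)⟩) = no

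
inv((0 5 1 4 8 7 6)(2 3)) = (0 6 7 8 4 1 5)(2 3)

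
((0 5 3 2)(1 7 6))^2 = (0 3)(1 6 7)(2 5)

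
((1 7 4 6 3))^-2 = (1 6 7 3 4)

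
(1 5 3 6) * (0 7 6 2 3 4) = (0 7 6 1 5 4)(2 3)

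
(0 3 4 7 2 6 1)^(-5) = (0 4 2 1 3 7 6)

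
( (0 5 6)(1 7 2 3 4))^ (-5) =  (0 5 6)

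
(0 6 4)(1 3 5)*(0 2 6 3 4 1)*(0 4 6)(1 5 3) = (0 1 6 5 4 2)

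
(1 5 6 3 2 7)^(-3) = (1 3)(2 5)(6 7)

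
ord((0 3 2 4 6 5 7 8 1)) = 9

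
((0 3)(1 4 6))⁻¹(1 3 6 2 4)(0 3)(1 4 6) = (0 1 2 6 4)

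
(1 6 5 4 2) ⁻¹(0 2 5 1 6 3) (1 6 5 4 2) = (0 1 4 6 5 3) 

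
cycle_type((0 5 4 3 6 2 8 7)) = 8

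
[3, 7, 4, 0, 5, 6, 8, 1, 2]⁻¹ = [3, 7, 8, 0, 2, 4, 5, 1, 6]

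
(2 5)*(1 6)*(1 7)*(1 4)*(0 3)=(0 3)(1 6 7 4)(2 5)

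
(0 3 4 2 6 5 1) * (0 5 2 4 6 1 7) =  (0 3 6 2 1 5 7)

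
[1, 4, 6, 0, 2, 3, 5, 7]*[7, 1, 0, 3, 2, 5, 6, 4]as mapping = [0→1, 1→2, 2→6, 3→7, 4→0, 5→3, 6→5, 7→4]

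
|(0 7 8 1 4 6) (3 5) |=6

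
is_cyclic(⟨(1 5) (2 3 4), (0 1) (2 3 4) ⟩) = no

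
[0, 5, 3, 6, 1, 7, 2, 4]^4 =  [0, 1, 3, 6, 4, 5, 2, 7]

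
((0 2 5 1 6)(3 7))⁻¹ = (0 6 1 5 2)(3 7)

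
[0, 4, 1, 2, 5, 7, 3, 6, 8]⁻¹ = [0, 2, 3, 6, 1, 4, 7, 5, 8]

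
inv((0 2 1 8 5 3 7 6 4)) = (0 4 6 7 3 5 8 1 2)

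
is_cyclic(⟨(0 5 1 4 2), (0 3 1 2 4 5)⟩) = no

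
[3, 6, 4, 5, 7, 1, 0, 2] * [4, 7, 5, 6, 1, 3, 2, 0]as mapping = [0→6, 1→2, 2→1, 3→3, 4→0, 5→7, 6→4, 7→5]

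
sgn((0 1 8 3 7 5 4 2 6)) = 1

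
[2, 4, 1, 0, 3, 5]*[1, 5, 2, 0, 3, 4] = [2, 3, 5, 1, 0, 4]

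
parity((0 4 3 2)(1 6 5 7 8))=odd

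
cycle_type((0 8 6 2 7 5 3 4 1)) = 9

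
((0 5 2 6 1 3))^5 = (0 3 1 6 2 5)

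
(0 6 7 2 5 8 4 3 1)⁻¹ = (0 1 3 4 8 5 2 7 6)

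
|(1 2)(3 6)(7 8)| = 2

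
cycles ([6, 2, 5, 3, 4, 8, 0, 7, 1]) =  (0 6)(1 2 5 8)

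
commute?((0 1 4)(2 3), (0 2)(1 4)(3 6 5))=no:(0 1 4)(2 3)*(0 2)(1 4)(3 6 5)=(0 4 2 6 5 3), (0 2)(1 4)(3 6 5)*(0 1 4)(2 3)=(0 3 6 5 2 1)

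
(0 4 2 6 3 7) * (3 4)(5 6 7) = (0 3 5 6 4 2 7)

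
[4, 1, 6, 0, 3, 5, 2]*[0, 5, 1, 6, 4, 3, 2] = [4, 5, 2, 0, 6, 3, 1]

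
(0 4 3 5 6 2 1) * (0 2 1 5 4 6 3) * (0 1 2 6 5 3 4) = (0 5 4 1 6 2 3)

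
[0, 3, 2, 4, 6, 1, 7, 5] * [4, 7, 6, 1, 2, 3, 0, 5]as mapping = [0→4, 1→1, 2→6, 3→2, 4→0, 5→7, 6→5, 7→3]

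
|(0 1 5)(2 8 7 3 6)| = 15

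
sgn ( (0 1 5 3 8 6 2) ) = 1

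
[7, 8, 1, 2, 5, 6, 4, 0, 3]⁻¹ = [7, 2, 3, 8, 6, 4, 5, 0, 1]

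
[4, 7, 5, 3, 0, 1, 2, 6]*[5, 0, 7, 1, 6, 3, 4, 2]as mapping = [0→6, 1→2, 2→3, 3→1, 4→5, 5→0, 6→7, 7→4]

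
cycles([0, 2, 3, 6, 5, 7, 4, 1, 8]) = (1 2 3 6 4 5 7)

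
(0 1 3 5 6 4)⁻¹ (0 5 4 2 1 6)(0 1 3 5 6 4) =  (0 2 3 4 1 6)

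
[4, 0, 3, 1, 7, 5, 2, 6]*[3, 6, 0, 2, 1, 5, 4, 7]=[1, 3, 2, 6, 7, 5, 0, 4]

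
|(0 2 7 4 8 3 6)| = 7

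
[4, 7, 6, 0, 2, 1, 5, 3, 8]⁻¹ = [3, 5, 4, 7, 0, 6, 2, 1, 8]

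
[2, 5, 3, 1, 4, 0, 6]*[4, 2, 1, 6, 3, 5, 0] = [1, 5, 6, 2, 3, 4, 0]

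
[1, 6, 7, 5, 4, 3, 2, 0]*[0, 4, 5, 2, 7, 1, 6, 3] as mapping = [0→4, 1→6, 2→3, 3→1, 4→7, 5→2, 6→5, 7→0] 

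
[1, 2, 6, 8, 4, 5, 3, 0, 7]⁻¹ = [7, 0, 1, 6, 4, 5, 2, 8, 3]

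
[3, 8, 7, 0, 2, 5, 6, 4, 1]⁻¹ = [3, 8, 4, 0, 7, 5, 6, 2, 1]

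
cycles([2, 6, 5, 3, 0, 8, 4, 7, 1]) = (0 2 5 8 1 6 4)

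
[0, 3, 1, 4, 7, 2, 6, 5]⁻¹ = [0, 2, 5, 1, 3, 7, 6, 4]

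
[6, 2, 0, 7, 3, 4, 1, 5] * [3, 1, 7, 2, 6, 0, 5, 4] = [5, 7, 3, 4, 2, 6, 1, 0]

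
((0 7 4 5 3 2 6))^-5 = (0 4 3 6 7 5 2)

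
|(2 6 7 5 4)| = 5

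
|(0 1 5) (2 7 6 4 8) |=15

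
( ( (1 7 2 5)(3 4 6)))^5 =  (1 7 2 5)(3 6 4)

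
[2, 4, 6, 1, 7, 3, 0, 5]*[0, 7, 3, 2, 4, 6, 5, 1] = [3, 4, 5, 7, 1, 2, 0, 6]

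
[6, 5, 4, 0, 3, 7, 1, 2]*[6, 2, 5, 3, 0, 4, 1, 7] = [1, 4, 0, 6, 3, 7, 2, 5]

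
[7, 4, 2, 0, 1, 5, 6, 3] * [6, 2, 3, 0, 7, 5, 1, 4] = [4, 7, 3, 6, 2, 5, 1, 0]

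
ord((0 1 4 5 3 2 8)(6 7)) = 14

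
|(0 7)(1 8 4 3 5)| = 10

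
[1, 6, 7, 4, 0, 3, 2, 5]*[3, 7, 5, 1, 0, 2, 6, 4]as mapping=[0→7, 1→6, 2→4, 3→0, 4→3, 5→1, 6→5, 7→2]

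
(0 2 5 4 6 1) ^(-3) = (0 4) (1 5) (2 6) 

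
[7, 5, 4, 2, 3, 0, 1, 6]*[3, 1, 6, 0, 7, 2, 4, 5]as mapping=[0→5, 1→2, 2→7, 3→6, 4→0, 5→3, 6→1, 7→4]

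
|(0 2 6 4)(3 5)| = 4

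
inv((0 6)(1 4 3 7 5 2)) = (0 6)(1 2 5 7 3 4)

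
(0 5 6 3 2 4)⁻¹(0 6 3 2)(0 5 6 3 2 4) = (2 4 5 3)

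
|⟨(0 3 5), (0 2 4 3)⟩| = 120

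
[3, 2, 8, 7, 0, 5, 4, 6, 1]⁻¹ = [4, 8, 1, 0, 6, 5, 7, 3, 2]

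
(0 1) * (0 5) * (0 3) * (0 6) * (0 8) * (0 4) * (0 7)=(0 1 5 3 6 8 4 7)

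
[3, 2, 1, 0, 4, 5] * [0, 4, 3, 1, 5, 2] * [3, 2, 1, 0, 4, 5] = [2, 0, 4, 3, 5, 1]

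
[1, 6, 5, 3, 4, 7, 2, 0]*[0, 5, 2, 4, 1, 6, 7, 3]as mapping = [0→5, 1→7, 2→6, 3→4, 4→1, 5→3, 6→2, 7→0]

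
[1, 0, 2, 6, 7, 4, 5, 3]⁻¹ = [1, 0, 2, 7, 5, 6, 3, 4]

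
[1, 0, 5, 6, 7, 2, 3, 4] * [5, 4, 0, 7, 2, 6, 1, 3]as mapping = [0→4, 1→5, 2→6, 3→1, 4→3, 5→0, 6→7, 7→2]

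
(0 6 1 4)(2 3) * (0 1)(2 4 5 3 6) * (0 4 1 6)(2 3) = (0 3 1 5 2)(4 6)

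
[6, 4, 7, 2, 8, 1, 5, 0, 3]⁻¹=[7, 5, 3, 8, 1, 6, 0, 2, 4]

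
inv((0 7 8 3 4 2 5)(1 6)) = (0 5 2 4 3 8 7)(1 6)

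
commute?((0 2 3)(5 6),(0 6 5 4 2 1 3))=no:(0 2 3)(5 6)*(0 6 5 4 2 1 3)=(0 1 3 6 4 2),(0 6 5 4 2 1 3)*(0 2 3)(5 6)=(0 5 4 3 2 1)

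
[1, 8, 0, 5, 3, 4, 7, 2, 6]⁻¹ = [2, 0, 7, 4, 5, 3, 8, 6, 1]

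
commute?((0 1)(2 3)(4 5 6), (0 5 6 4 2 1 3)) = no:(0 1)(2 3)(4 5 6)*(0 5 6 4 2 1 3) = (0 3 1 5 4 6 2), (0 5 6 4 2 1 3)*(0 1)(2 3)(4 5 6) = (0 6 5 4 3 1 2)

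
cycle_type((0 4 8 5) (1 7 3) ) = 3.4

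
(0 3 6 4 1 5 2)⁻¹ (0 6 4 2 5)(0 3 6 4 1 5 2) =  (0 2 3 4 1)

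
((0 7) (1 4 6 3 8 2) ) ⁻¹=(0 7) (1 2 8 3 6 4) 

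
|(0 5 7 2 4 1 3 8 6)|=9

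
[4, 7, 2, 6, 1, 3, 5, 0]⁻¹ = [7, 4, 2, 5, 0, 6, 3, 1]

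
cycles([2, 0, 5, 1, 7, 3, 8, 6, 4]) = (0 2 5 3 1)(4 7 6 8)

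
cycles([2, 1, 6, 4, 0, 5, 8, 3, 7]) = (0 2 6 8 7 3 4)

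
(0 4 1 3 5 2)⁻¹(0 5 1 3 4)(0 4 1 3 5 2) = (1 4 2 3 5)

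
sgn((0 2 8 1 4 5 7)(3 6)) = -1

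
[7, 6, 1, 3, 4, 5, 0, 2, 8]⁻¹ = [6, 2, 7, 3, 4, 5, 1, 0, 8]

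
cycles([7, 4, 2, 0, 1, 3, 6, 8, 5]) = (0 7 8 5 3)(1 4)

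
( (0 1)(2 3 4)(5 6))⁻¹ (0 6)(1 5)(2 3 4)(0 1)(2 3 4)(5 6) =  (0 6)(1 5)(2 3 4)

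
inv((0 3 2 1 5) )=(0 5 1 2 3) 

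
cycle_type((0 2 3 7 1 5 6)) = 7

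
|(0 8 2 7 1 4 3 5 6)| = 9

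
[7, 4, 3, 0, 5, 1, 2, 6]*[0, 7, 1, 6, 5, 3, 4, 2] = [2, 5, 6, 0, 3, 7, 1, 4]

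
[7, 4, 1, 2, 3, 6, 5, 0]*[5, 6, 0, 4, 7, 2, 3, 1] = [1, 7, 6, 0, 4, 3, 2, 5]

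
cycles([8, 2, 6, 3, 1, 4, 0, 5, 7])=(0 8 7 5 4 1 2 6)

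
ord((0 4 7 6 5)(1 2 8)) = 15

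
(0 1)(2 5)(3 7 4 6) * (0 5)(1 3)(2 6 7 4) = (0 3 4 7 2)(1 5 6)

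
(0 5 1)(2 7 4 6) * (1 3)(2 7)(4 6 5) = (0 4 5 3 1)(6 7)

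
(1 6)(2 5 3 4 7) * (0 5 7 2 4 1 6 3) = (0 5)(1 3)(2 7 4)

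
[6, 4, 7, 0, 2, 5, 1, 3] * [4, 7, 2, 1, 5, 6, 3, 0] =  [3, 5, 0, 4, 2, 6, 7, 1]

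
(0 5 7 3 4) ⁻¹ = (0 4 3 7 5) 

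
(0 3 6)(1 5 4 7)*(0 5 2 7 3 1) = (0 1 2 7)(3 6 5 4)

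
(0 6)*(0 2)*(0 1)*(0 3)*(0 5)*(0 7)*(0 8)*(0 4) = (0 6 2 1 3 5 7 8 4)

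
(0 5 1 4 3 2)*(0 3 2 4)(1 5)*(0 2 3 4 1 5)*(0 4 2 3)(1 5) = (0 1 3 5 4)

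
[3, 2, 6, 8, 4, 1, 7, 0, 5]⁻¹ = [7, 5, 1, 0, 4, 8, 2, 6, 3]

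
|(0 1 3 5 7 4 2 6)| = 8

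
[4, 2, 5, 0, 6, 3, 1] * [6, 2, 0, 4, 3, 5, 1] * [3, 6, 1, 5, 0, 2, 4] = [5, 3, 2, 4, 6, 0, 1]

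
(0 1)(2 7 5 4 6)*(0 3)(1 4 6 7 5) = (0 4 7 1 3)(2 5 6)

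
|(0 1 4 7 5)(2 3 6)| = 15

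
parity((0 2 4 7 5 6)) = odd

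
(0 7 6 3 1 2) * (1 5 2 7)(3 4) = (0 1 7 6 4 3 5 2)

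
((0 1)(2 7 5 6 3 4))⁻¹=(0 1)(2 4 3 6 5 7)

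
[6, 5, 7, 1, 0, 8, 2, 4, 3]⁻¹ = [4, 3, 6, 8, 7, 1, 0, 2, 5]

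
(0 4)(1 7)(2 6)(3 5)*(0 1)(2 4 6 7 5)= (0 6 4 1 5 3 2 7)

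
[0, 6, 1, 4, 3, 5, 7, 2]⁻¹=[0, 2, 7, 4, 3, 5, 1, 6]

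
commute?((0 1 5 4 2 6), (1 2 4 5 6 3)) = no:(0 1 5 4 2 6)*(1 2 4 5 6 3) = (0 2 3 1 6), (1 2 4 5 6 3)*(0 1 5 4 2 6) = (0 1 6 3 5)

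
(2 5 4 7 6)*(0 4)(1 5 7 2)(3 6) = (0 4 2 7 3 6 1 5)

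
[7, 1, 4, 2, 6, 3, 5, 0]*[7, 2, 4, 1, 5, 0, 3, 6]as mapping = [0→6, 1→2, 2→5, 3→4, 4→3, 5→1, 6→0, 7→7]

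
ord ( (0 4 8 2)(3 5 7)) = 12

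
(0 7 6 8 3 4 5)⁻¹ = (0 5 4 3 8 6 7)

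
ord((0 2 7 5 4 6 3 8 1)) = 9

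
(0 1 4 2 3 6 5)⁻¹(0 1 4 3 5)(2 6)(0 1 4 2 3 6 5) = (0 1 4 2 6)(3 5)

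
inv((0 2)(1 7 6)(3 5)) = (0 2)(1 6 7)(3 5)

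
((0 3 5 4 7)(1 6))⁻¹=(0 7 4 5 3)(1 6)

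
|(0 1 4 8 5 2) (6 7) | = 6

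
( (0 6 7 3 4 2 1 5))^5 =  (0 2 7 5 4 6 1 3)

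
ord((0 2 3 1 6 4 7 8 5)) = 9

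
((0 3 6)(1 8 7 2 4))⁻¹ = (0 6 3)(1 4 2 7 8)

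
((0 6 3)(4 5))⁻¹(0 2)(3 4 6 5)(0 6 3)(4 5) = (0 5 3 4)(2 6)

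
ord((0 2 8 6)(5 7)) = 4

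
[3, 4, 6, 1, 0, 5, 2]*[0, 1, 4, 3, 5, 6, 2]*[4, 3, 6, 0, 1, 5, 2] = [0, 5, 6, 3, 4, 2, 1]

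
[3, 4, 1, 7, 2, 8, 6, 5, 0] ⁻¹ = [8, 2, 4, 0, 1, 7, 6, 3, 5] 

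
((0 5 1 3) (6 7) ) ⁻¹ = (0 3 1 5) (6 7) 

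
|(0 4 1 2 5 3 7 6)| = 8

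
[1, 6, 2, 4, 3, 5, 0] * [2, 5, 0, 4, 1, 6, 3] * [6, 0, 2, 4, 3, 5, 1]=[5, 4, 6, 0, 3, 1, 2]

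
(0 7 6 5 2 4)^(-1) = (0 4 2 5 6 7)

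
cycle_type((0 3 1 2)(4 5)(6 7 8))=2.3.4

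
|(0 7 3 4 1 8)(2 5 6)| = 6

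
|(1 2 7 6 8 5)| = 6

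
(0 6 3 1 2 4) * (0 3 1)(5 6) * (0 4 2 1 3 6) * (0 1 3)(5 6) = (0 6)(1 3 4 5)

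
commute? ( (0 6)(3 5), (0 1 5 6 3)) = no: (0 6)(3 5) * (0 1 5 6 3) = (0 3 6 1 5), (0 1 5 6 3) * (0 6)(3 5) = (0 1 3 6 5)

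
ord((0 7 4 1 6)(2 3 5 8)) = 20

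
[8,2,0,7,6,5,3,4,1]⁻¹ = [2,8,1,6,7,5,4,3,0]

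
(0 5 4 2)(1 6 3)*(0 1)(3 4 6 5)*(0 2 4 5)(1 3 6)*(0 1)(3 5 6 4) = (0 4 3 2 5)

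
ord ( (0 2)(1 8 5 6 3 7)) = 6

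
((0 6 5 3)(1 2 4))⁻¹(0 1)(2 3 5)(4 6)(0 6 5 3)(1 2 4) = (0 3 4)(1 5)(2 6)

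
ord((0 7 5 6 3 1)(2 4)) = 6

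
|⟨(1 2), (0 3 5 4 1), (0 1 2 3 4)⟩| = 720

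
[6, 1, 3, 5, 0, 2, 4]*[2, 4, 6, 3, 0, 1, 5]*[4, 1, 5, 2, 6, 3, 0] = [3, 6, 2, 1, 5, 0, 4]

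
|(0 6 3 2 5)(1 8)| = 10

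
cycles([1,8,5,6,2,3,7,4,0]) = (0 1 8)(2 5 3 6 7 4)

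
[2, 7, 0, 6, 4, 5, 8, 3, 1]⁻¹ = [2, 8, 0, 7, 4, 5, 3, 1, 6]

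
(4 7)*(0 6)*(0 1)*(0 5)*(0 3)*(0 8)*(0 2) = (0 6 1 5 3 8 2) (4 7) 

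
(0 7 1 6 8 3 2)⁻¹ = (0 2 3 8 6 1 7)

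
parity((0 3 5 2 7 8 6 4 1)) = even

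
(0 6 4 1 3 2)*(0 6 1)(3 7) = (0 1 7 3 2 6 4)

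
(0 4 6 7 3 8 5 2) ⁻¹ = (0 2 5 8 3 7 6 4) 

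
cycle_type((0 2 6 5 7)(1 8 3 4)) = 4.5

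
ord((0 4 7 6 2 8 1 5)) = 8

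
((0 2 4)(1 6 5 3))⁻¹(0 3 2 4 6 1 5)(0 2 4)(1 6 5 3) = (0 5 6 3 2 1 4)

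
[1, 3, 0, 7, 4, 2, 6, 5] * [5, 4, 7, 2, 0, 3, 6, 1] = [4, 2, 5, 1, 0, 7, 6, 3]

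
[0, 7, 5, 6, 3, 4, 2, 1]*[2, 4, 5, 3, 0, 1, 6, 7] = [2, 7, 1, 6, 3, 0, 5, 4]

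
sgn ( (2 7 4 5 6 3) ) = -1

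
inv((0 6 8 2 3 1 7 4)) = (0 4 7 1 3 2 8 6)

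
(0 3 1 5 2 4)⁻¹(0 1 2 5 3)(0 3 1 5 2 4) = (1 3 5 4 2)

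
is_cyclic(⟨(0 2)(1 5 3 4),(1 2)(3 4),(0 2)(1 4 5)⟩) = no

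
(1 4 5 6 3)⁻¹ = (1 3 6 5 4)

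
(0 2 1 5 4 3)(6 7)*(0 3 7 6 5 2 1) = (0 1 2)(4 7 5)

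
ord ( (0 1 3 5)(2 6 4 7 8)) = 20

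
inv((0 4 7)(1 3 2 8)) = (0 7 4)(1 8 2 3)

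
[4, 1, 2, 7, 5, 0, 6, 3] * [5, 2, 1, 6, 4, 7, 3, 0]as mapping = [0→4, 1→2, 2→1, 3→0, 4→7, 5→5, 6→3, 7→6]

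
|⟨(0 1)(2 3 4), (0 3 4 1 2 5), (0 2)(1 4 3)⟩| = 720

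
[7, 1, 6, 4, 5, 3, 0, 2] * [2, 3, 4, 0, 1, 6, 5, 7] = [7, 3, 5, 1, 6, 0, 2, 4]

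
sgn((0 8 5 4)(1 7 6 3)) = 1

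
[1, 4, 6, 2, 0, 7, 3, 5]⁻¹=[4, 0, 3, 6, 1, 7, 2, 5]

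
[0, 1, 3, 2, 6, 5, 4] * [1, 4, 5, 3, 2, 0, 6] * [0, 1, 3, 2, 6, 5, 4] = [1, 6, 2, 5, 4, 0, 3]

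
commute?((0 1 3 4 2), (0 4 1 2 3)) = yes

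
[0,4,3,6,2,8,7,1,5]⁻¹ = [0,7,4,2,1,8,3,6,5]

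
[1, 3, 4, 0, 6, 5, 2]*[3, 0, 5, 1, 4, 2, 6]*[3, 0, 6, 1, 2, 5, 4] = [3, 0, 2, 1, 4, 6, 5]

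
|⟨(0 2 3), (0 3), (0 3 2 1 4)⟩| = 120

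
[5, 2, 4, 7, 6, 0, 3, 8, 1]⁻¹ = [5, 8, 1, 6, 2, 0, 4, 3, 7]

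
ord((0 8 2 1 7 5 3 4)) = 8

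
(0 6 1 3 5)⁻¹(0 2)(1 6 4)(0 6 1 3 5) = (1 4 3)(2 6)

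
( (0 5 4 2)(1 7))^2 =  (0 4)(2 5)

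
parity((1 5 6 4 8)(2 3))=odd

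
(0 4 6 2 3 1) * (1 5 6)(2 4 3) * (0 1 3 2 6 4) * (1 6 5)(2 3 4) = (0 3 1 6)(2 5)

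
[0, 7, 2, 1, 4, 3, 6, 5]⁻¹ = [0, 3, 2, 5, 4, 7, 6, 1]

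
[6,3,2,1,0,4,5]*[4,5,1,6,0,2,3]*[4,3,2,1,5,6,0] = [1,0,3,6,5,4,2]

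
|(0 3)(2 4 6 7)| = 4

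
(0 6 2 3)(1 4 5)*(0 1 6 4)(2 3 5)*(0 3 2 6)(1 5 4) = (0 1 3 5)(2 4 6)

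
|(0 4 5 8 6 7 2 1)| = 8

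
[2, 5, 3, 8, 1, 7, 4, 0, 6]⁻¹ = [7, 4, 0, 2, 6, 1, 8, 5, 3]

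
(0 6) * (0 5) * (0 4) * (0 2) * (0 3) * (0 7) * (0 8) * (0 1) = (0 6 5 4 2 3 7 8 1)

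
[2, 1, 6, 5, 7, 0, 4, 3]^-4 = [4, 1, 7, 2, 5, 6, 3, 0]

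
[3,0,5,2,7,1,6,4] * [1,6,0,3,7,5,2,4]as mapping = [0→3,1→1,2→5,3→0,4→4,5→6,6→2,7→7]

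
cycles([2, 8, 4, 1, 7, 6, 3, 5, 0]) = (0 2 4 7 5 6 3 1 8)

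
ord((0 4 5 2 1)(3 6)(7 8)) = 10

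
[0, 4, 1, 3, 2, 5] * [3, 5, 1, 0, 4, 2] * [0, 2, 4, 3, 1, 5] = [3, 1, 5, 0, 2, 4]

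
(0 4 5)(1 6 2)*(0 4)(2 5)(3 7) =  (1 6 5 4 2)(3 7)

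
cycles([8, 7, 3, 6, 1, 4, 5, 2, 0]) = (0 8)(1 7 2 3 6 5 4)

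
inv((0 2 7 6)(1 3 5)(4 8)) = (0 6 7 2)(1 5 3)(4 8)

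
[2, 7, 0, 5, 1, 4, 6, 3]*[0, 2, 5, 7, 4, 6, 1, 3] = [5, 3, 0, 6, 2, 4, 1, 7]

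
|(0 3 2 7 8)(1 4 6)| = 15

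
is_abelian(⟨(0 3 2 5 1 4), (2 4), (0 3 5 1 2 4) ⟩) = no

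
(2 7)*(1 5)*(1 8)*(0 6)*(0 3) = (0 6 3)(1 5 8)(2 7)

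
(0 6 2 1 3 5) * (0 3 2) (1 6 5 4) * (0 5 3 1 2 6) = (0 3 4 2) (1 6 5) 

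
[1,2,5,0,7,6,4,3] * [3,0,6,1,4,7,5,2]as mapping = [0→0,1→6,2→7,3→3,4→2,5→5,6→4,7→1]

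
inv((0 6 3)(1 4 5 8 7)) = (0 3 6)(1 7 8 5 4)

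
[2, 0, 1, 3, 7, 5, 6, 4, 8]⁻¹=[1, 2, 0, 3, 7, 5, 6, 4, 8]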